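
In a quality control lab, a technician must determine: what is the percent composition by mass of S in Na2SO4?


M(Na2SO4) = 2×22.99 + 1×32.07 + 4×16.0 = 142.05 g/mol
Mass of S = 1 × 32.07 = 32.07 g/mol
% S = 32.07/142.05 × 100 = 22.58%

22.58%


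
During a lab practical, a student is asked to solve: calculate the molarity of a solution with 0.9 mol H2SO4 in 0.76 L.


M = n/V = 0.9/0.76 = 1.184 mol/L

1.184 M


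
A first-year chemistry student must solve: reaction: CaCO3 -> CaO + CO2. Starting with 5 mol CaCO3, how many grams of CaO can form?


Mole ratio CaO:CaCO3 = 1:1
n(CaO) = 5 × 1/1 = 5.000 mol
mass = 5.000 × 56.08 = 280.4 g

280.4 g


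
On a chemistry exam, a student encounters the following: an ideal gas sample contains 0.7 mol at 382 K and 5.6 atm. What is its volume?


PV = nRT  (R = 0.08206 L·atm/(mol·K))
V = nRT/P = 0.7×0.08206×382/5.6
= 3.918 L

3.918 L


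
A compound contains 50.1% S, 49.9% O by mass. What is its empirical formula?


Assume 100 g sample. Moles of each element:
  S: 50.1/32.07 = 1.562 mol
  O: 49.9/16.0 = 3.119 mol
Divide by smallest (1.562):
  S: 1.562/1.562 = 1.0
  O: 3.119/1.562 = 2.0
Empirical formula: SO2

SO2


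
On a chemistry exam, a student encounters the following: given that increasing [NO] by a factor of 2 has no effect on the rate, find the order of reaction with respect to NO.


rate ∝ [NO]^n
rate ∝ [NO]^0
Order in NO: 0

0


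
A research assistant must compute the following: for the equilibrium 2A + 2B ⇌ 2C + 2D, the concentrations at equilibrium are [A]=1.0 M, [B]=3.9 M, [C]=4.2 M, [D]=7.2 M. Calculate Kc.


Kc = [C]^2[D]^2/([A]^2[B]^2)
= (4.2^2 × 7.2^2)/(1.0^2 × 3.9^2)
= 914.4576/15.21
= 60.12

60.12


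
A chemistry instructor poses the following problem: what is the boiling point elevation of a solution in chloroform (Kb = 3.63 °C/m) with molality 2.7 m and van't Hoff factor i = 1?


ΔTb = Kb × m × i
= 3.63 × 2.7 × 1
= 9.801 °C

9.801 °C


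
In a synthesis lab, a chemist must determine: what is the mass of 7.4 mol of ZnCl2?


M(ZnCl2) = 136.28 g/mol
mass = n × M = 7.4 × 136.28 = 1008.47 g

1008.47 g


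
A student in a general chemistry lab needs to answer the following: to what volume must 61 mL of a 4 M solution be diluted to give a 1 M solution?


C1V1 = C2V2
4 × 61 = 1 × V2
V2 = 244/1 = 244.0 mL

244.0 mL


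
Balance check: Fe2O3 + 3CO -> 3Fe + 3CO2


Equation: Fe2O3 + 3CO -> 3Fe + 3CO2
Check atoms: C: 3=3, Fe: 2≠3, O: 6=6
Not balanced

No, not balanced


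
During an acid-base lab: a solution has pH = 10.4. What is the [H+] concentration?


[H+] = 10^(-pH) = 10^(-10.4)
= 3.98×10^-11 M

3.98×10^-11 M


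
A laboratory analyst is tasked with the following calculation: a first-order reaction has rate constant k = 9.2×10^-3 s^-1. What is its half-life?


t½ = ln2/k = 0.693147/(9.2×10^-3 s^-1)
= 75.34 s

75.34 s


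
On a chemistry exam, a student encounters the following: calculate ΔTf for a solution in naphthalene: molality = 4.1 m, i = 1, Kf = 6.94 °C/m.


ΔTf = Kf × m × i
= 6.94 × 4.1 × 1
= 28.454 °C

28.454 °C


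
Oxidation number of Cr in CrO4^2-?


x + 4(-2) = -2, so x = +6
Oxidation number: +6

+6


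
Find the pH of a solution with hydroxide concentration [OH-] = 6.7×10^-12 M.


pOH = -log10([OH-]) = -log10(6.7×10^-12)
= 12 - log10(6.7) = 11.17
pH = 14 - pOH = 14 - 11.17 = 2.83

2.83


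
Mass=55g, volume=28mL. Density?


ρ = mass/volume
= 55/28
= 1.964 g/mL

1.964 g/mL


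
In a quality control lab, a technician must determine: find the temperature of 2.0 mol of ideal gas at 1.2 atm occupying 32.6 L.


PV = nRT  (R = 0.08206 L·atm/(mol·K))
T = PV/(nR) = 1.2×32.6/(2.0×0.08206)
= 39.12/0.164120
= 238.36 K

238.36 K


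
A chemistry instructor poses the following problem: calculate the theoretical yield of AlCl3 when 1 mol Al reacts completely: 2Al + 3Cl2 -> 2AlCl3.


Mole ratio AlCl3:Al = 2:2
n(AlCl3) = 1 × 2/2 = 1.000 mol
mass = 1.000 × 133.33 = 133.33 g

133.33 g


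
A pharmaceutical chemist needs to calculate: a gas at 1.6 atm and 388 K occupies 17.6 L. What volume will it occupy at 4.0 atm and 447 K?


P1V1/T1 = P2V2/T2
V2 = P1V1T2/(T1P2)
= 1.6×17.6×447/(388×4.0)
= 8.111 L

8.111 L


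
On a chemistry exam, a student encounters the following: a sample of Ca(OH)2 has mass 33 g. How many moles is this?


M(Ca(OH)2) = 74.1 g/mol
n = mass/M = 33/74.1 = 0.4453 mol

0.4453 mol


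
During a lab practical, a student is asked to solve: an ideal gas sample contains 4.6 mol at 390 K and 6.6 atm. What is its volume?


PV = nRT  (R = 0.08206 L·atm/(mol·K))
V = nRT/P = 4.6×0.08206×390/6.6
= 22.305 L

22.305 L


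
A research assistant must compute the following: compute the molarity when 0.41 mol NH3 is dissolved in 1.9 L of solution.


M = n/V = 0.41/1.9 = 0.216 mol/L

0.216 M


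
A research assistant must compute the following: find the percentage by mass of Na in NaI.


M(NaI) = 1×22.99 + 1×126.9 = 149.89 g/mol
Mass of Na = 1 × 22.99 = 22.99 g/mol
% Na = 22.99/149.89 × 100 = 15.34%

15.34%


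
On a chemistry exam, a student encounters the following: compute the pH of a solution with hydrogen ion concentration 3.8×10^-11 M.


pH = -log10([H+]) = -log10(3.8×10^-11)
= 11 - log10(3.8)
= 11 - 0.58
= 10.42

10.42


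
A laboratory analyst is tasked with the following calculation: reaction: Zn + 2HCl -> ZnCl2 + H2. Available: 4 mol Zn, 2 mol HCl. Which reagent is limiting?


Mole ratio available / coefficient:
  Zn: 4/1 = 4.000
  HCl: 2/2 = 1.000
Smaller ratio is limiting.

HCl


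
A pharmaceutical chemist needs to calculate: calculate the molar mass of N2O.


M(N2O) = 2×14.01 + 1×16.0
= 28.02 + 16.0
= 44.02 g/mol

44.02 g/mol


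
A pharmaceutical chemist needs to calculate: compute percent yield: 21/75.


% yield = actual/theoretical × 100
= 21/75 × 100
= 28.0%

28.0%


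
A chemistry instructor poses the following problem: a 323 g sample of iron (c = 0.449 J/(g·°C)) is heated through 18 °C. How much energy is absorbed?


q = mcΔT = 323 × 0.449 × 18
= 2610.49 J

2610.49 J


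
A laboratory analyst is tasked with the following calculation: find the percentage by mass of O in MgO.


M(MgO) = 1×24.31 + 1×16.0 = 40.31 g/mol
Mass of O = 1 × 16.0 = 16.00 g/mol
% O = 16.00/40.31 × 100 = 39.69%

39.69%


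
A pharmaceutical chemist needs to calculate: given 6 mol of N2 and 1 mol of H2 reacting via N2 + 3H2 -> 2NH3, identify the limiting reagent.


Mole ratio available / coefficient:
  N2: 6/1 = 6.000
  H2: 1/3 = 0.333
Smaller ratio is limiting.

H2


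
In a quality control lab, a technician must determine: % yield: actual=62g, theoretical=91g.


% yield = actual/theoretical × 100
= 62/91 × 100
= 68.13%

68.13%


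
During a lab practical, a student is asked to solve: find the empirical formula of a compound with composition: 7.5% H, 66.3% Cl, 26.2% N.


Assume 100 g sample. Moles of each element:
  H: 7.5/1.008 = 7.44 mol
  Cl: 66.3/35.45 = 1.87 mol
  N: 26.2/14.01 = 1.87 mol
Divide by smallest (1.87):
  H: 7.44/1.87 = 3.98
  Cl: 1.87/1.87 = 1.0
  N: 1.87/1.87 = 1.0
Empirical formula: NH4Cl

NH4Cl


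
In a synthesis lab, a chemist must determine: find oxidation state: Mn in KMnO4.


(+1) + x + 4(-2) = 0, so x = +7
Oxidation number: +7

+7


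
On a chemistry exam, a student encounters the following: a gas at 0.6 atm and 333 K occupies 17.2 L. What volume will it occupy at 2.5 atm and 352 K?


P1V1/T1 = P2V2/T2
V2 = P1V1T2/(T1P2)
= 0.6×17.2×352/(333×2.5)
= 4.364 L

4.364 L


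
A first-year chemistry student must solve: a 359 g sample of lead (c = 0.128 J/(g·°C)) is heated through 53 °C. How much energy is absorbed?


q = mcΔT = 359 × 0.128 × 53
= 2435.46 J

2435.46 J


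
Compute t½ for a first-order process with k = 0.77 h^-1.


t½ = ln2/k = 0.693147/(0.77 h^-1)
= 0.9002 h

0.9002 h


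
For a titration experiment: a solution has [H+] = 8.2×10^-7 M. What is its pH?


pH = -log10([H+]) = -log10(8.2×10^-7)
= 7 - log10(8.2)
= 7 - 0.91
= 6.09

6.09


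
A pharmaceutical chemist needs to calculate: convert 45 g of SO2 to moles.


M(SO2) = 64.07 g/mol
n = mass/M = 45/64.07 = 0.7024 mol

0.7024 mol


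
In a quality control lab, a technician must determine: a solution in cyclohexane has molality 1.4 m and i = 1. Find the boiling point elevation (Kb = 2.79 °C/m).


ΔTb = Kb × m × i
= 2.79 × 1.4 × 1
= 3.906 °C

3.906 °C


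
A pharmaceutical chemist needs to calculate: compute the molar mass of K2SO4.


M(K2SO4) = 2×39.1 + 1×32.07 + 4×16.0
= 78.2 + 32.07 + 64.0
= 174.27 g/mol

174.27 g/mol


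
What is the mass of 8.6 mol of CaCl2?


M(CaCl2) = 110.98 g/mol
mass = n × M = 8.6 × 110.98 = 954.43 g

954.43 g


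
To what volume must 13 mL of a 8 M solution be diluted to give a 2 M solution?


C1V1 = C2V2
8 × 13 = 2 × V2
V2 = 104/2 = 52.0 mL

52.0 mL


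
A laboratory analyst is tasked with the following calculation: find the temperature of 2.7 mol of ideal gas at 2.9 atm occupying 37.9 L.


PV = nRT  (R = 0.08206 L·atm/(mol·K))
T = PV/(nR) = 2.9×37.9/(2.7×0.08206)
= 109.91/0.221562
= 496.07 K

496.07 K


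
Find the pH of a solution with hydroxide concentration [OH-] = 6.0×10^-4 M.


pOH = -log10([OH-]) = -log10(6.0×10^-4)
= 4 - log10(6.0) = 3.22
pH = 14 - pOH = 14 - 3.22 = 10.78

10.78


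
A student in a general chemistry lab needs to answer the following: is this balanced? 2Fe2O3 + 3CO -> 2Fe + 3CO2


Equation: 2Fe2O3 + 3CO -> 2Fe + 3CO2
Check atoms: C: 3=3, Fe: 4≠2, O: 9≠6
Not balanced

No, not balanced


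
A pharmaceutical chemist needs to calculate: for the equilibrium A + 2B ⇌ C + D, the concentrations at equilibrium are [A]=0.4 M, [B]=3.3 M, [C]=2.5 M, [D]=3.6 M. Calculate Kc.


Kc = [C][D]/([A][B]^2)
= (2.5^1 × 3.6^1)/(0.4^1 × 3.3^2)
= 9/4.356
= 2.066

2.066


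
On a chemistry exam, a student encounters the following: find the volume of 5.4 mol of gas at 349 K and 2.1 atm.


PV = nRT  (R = 0.08206 L·atm/(mol·K))
V = nRT/P = 5.4×0.08206×349/2.1
= 73.643 L

73.643 L


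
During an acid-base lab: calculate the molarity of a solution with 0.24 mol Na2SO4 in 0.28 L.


M = n/V = 0.24/0.28 = 0.857 mol/L

0.857 M


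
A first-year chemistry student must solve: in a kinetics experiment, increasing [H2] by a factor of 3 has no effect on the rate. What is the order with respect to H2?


rate ∝ [H2]^n
rate ∝ [H2]^0
Order in H2: 0

0


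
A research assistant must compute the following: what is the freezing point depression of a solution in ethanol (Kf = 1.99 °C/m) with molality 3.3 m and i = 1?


ΔTf = Kf × m × i
= 1.99 × 3.3 × 1
= 6.567 °C

6.567 °C


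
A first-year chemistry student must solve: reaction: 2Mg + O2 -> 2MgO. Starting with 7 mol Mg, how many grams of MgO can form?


Mole ratio MgO:Mg = 2:2
n(MgO) = 7 × 2/2 = 7.000 mol
mass = 7.000 × 40.31 = 282.17 g

282.17 g


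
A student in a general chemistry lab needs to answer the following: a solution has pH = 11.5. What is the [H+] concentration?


[H+] = 10^(-pH) = 10^(-11.5)
= 3.16×10^-12 M

3.16×10^-12 M


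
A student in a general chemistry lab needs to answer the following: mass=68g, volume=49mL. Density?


ρ = mass/volume
= 68/49
= 1.388 g/mL

1.388 g/mL


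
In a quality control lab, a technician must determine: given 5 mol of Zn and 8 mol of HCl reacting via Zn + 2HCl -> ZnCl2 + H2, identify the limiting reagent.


Mole ratio available / coefficient:
  Zn: 5/1 = 5.000
  HCl: 8/2 = 4.000
Smaller ratio is limiting.

HCl


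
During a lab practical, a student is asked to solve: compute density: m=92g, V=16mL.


ρ = mass/volume
= 92/16
= 5.75 g/mL

5.75 g/mL


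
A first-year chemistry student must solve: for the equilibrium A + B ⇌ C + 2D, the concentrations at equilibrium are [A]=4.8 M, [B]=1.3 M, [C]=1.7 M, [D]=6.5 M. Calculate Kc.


Kc = [C][D]^2/([A][B])
= (1.7^1 × 6.5^2)/(4.8^1 × 1.3^1)
= 71.825/6.24
= 11.51

11.51


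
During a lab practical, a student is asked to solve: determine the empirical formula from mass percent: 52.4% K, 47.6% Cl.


Assume 100 g sample. Moles of each element:
  K: 52.4/39.1 = 1.34 mol
  Cl: 47.6/35.45 = 1.343 mol
Divide by smallest (1.34):
  K: 1.34/1.34 = 1.0
  Cl: 1.343/1.34 = 1.0
Empirical formula: KCl

KCl


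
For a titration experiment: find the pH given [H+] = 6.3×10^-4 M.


pH = -log10([H+]) = -log10(6.3×10^-4)
= 4 - log10(6.3)
= 4 - 0.8
= 3.2

3.2


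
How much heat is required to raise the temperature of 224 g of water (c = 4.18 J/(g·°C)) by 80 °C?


q = mcΔT = 224 × 4.18 × 80
= 74905.60 J

74905.60 J


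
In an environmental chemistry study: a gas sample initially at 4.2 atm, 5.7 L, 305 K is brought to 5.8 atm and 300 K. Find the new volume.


P1V1/T1 = P2V2/T2
V2 = P1V1T2/(T1P2)
= 4.2×5.7×300/(305×5.8)
= 4.06 L

4.06 L


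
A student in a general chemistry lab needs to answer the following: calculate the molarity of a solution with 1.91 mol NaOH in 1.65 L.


M = n/V = 1.91/1.65 = 1.158 mol/L

1.158 M


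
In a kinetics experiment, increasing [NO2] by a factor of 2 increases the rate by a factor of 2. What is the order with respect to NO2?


rate ∝ [NO2]^n
2^n = 2 → n = 1
Order in NO2: 1

1


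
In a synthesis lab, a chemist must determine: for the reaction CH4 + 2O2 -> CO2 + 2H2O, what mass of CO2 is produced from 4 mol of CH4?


Mole ratio CO2:CH4 = 1:1
n(CO2) = 4 × 1/1 = 4.000 mol
mass = 4.000 × 44.01 = 176.04 g

176.04 g


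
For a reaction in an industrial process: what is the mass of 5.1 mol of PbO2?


M(PbO2) = 239.2 g/mol
mass = n × M = 5.1 × 239.2 = 1219.92 g

1219.92 g


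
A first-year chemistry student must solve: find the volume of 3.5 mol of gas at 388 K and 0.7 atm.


PV = nRT  (R = 0.08206 L·atm/(mol·K))
V = nRT/P = 3.5×0.08206×388/0.7
= 159.196 L

159.196 L


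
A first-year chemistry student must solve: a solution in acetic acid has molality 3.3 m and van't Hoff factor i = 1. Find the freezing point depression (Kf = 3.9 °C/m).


ΔTf = Kf × m × i
= 3.9 × 3.3 × 1
= 12.87 °C

12.87 °C


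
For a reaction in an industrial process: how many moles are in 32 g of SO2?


M(SO2) = 64.07 g/mol
n = mass/M = 32/64.07 = 0.4995 mol

0.4995 mol


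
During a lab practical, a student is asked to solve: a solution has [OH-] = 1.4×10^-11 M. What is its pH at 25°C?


pOH = -log10([OH-]) = -log10(1.4×10^-11)
= 11 - log10(1.4) = 10.85
pH = 14 - pOH = 14 - 10.85 = 3.15

3.15


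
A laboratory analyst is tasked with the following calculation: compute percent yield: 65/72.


% yield = actual/theoretical × 100
= 65/72 × 100
= 90.28%

90.28%


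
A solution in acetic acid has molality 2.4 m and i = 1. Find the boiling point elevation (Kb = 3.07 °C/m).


ΔTb = Kb × m × i
= 3.07 × 2.4 × 1
= 7.368 °C

7.368 °C


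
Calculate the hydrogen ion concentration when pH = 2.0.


[H+] = 10^(-pH) = 10^(-2.0)
= 1.0×10^-2 M

1.0×10^-2 M


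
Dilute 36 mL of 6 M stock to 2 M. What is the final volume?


C1V1 = C2V2
6 × 36 = 2 × V2
V2 = 216/2 = 108.0 mL

108.0 mL


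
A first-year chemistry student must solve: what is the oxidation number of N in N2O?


2x + (-2) = 0, so x = +1
Oxidation number: +1

+1


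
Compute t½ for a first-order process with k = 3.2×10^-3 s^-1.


t½ = ln2/k = 0.693147/(3.2×10^-3 s^-1)
= 216.6 s

216.6 s


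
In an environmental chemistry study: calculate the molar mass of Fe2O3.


M(Fe2O3) = 2×55.85 + 3×16.0
= 111.7 + 48.0
= 159.7 g/mol

159.7 g/mol


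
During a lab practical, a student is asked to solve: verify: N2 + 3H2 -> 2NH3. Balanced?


Equation: N2 + 3H2 -> 2NH3
Check atoms: H: 6=6, N: 2=2
Balanced

Yes, balanced


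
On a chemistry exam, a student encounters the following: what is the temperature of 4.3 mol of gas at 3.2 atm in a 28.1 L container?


PV = nRT  (R = 0.08206 L·atm/(mol·K))
T = PV/(nR) = 3.2×28.1/(4.3×0.08206)
= 89.92/0.352858
= 254.83 K

254.83 K


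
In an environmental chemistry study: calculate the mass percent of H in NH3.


M(NH3) = 1×14.01 + 3×1.008 = 17.034 g/mol
Mass of H = 3 × 1.008 = 3.024 g/mol
% H = 3.024/17.034 × 100 = 17.75%

17.75%


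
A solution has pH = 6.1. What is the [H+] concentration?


[H+] = 10^(-pH) = 10^(-6.1)
= 7.94×10^-7 M

7.94×10^-7 M


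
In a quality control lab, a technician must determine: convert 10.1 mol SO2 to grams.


M(SO2) = 64.07 g/mol
mass = n × M = 10.1 × 64.07 = 647.11 g

647.11 g


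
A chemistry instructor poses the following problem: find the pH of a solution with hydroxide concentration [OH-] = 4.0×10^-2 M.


pOH = -log10([OH-]) = -log10(4.0×10^-2)
= 2 - log10(4.0) = 1.4
pH = 14 - pOH = 14 - 1.4 = 12.6

12.6


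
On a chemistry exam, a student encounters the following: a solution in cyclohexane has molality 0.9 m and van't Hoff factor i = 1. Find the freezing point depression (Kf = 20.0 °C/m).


ΔTf = Kf × m × i
= 20.0 × 0.9 × 1
= 18.0 °C

18.0 °C


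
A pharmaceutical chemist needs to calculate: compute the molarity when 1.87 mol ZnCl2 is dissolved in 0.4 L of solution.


M = n/V = 1.87/0.4 = 4.675 mol/L

4.675 M


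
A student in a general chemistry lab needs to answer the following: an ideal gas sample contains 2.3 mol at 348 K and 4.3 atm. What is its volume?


PV = nRT  (R = 0.08206 L·atm/(mol·K))
V = nRT/P = 2.3×0.08206×348/4.3
= 15.275 L

15.275 L


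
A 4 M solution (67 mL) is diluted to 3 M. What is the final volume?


C1V1 = C2V2
4 × 67 = 3 × V2
V2 = 268/3 = 89.33 mL

89.33 mL


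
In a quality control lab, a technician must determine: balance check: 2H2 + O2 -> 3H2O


Equation: 2H2 + O2 -> 3H2O
Check atoms: H: 4≠6, O: 2≠3
Not balanced

No, not balanced


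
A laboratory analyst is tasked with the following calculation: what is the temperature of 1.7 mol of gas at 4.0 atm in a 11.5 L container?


PV = nRT  (R = 0.08206 L·atm/(mol·K))
T = PV/(nR) = 4.0×11.5/(1.7×0.08206)
= 46.00/0.139502
= 329.74 K

329.74 K


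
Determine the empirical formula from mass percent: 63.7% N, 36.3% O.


Assume 100 g sample. Moles of each element:
  N: 63.7/14.01 = 4.547 mol
  O: 36.3/16.0 = 2.269 mol
Divide by smallest (2.269):
  N: 4.547/2.269 = 2.0
  O: 2.269/2.269 = 1.0
Empirical formula: N2O

N2O


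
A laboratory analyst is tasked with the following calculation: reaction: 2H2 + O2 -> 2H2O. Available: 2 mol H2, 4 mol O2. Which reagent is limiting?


Mole ratio available / coefficient:
  H2: 2/2 = 1.000
  O2: 4/1 = 4.000
Smaller ratio is limiting.

H2


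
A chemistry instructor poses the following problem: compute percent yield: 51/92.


% yield = actual/theoretical × 100
= 51/92 × 100
= 55.43%

55.43%


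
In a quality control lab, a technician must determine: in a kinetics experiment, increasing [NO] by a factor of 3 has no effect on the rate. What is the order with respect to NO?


rate ∝ [NO]^n
rate ∝ [NO]^0
Order in NO: 0

0


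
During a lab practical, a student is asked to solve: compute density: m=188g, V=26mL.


ρ = mass/volume
= 188/26
= 7.231 g/mL

7.231 g/mL


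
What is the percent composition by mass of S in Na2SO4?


M(Na2SO4) = 2×22.99 + 1×32.07 + 4×16.0 = 142.05 g/mol
Mass of S = 1 × 32.07 = 32.07 g/mol
% S = 32.07/142.05 × 100 = 22.58%

22.58%


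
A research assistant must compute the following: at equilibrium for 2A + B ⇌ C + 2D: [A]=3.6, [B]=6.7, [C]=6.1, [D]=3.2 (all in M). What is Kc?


Kc = [C][D]^2/([A]^2[B])
= (6.1^1 × 3.2^2)/(3.6^2 × 6.7^1)
= 62.464/86.832
= 0.7194

0.7194


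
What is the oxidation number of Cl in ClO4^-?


x + 4(-2) = -1, so x = +7
Oxidation number: +7

+7


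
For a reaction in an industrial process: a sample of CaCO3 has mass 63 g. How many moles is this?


M(CaCO3) = 100.09 g/mol
n = mass/M = 63/100.09 = 0.6294 mol

0.6294 mol


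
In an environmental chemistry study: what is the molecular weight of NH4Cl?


M(NH4Cl) = 1×14.01 + 4×1.008 + 1×35.45
= 14.01 + 4.03 + 35.45
= 53.49 g/mol

53.49 g/mol


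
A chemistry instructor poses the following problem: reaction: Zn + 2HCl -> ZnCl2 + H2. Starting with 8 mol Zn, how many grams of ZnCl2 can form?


Mole ratio ZnCl2:Zn = 1:1
n(ZnCl2) = 8 × 1/1 = 8.000 mol
mass = 8.000 × 136.28 = 1090.24 g

1090.24 g


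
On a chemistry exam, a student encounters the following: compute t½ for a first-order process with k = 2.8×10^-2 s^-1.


t½ = ln2/k = 0.693147/(2.8×10^-2 s^-1)
= 24.76 s

24.76 s


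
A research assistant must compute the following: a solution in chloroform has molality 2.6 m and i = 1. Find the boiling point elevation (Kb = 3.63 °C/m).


ΔTb = Kb × m × i
= 3.63 × 2.6 × 1
= 9.438 °C

9.438 °C


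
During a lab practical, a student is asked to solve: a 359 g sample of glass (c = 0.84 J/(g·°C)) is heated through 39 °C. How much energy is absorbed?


q = mcΔT = 359 × 0.84 × 39
= 11760.84 J

11760.84 J


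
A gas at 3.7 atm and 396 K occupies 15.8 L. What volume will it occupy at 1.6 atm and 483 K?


P1V1/T1 = P2V2/T2
V2 = P1V1T2/(T1P2)
= 3.7×15.8×483/(396×1.6)
= 44.565 L

44.565 L


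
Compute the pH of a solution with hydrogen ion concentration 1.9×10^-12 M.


pH = -log10([H+]) = -log10(1.9×10^-12)
= 12 - log10(1.9)
= 12 - 0.28
= 11.72

11.72


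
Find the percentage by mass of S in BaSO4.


M(BaSO4) = 1×137.33 + 1×32.07 + 4×16.0 = 233.40 g/mol
Mass of S = 1 × 32.07 = 32.07 g/mol
% S = 32.07/233.40 × 100 = 13.74%

13.74%


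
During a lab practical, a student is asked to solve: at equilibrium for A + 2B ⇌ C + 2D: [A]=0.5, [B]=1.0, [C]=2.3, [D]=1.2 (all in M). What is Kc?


Kc = [C][D]^2/([A][B]^2)
= (2.3^1 × 1.2^2)/(0.5^1 × 1.0^2)
= 3.312/0.5
= 6.624

6.624


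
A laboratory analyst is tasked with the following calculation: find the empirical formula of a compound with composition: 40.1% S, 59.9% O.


Assume 100 g sample. Moles of each element:
  S: 40.1/32.07 = 1.25 mol
  O: 59.9/16.0 = 3.744 mol
Divide by smallest (1.25):
  S: 1.25/1.25 = 1.0
  O: 3.744/1.25 = 3.0
Empirical formula: SO3

SO3


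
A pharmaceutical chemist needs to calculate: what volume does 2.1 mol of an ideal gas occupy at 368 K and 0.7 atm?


PV = nRT  (R = 0.08206 L·atm/(mol·K))
V = nRT/P = 2.1×0.08206×368/0.7
= 90.594 L

90.594 L


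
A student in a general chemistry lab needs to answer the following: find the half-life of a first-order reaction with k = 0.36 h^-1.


t½ = ln2/k = 0.693147/(0.36 h^-1)
= 1.925 h

1.925 h


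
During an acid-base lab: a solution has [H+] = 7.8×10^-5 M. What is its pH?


pH = -log10([H+]) = -log10(7.8×10^-5)
= 5 - log10(7.8)
= 5 - 0.89
= 4.11

4.11


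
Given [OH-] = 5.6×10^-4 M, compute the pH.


pOH = -log10([OH-]) = -log10(5.6×10^-4)
= 4 - log10(5.6) = 3.25
pH = 14 - pOH = 14 - 3.25 = 10.75

10.75


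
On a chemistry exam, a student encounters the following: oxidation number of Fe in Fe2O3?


2x + 3(-2) = 0, so x = +3
Oxidation number: +3

+3


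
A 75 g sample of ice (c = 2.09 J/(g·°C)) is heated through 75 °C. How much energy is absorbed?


q = mcΔT = 75 × 2.09 × 75
= 11756.25 J

11756.25 J


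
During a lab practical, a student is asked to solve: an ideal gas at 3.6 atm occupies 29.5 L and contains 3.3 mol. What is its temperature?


PV = nRT  (R = 0.08206 L·atm/(mol·K))
T = PV/(nR) = 3.6×29.5/(3.3×0.08206)
= 106.20/0.270798
= 392.17 K

392.17 K


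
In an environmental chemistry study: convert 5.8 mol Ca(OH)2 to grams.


M(Ca(OH)2) = 74.1 g/mol
mass = n × M = 5.8 × 74.1 = 429.78 g

429.78 g


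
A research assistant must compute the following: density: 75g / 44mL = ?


ρ = mass/volume
= 75/44
= 1.705 g/mL

1.705 g/mL


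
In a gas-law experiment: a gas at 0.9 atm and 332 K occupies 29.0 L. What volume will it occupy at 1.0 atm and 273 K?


P1V1/T1 = P2V2/T2
V2 = P1V1T2/(T1P2)
= 0.9×29.0×273/(332×1.0)
= 21.462 L

21.462 L


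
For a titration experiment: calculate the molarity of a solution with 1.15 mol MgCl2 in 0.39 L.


M = n/V = 1.15/0.39 = 2.949 mol/L

2.949 M


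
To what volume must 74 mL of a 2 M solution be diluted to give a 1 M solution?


C1V1 = C2V2
2 × 74 = 1 × V2
V2 = 148/1 = 148.0 mL

148.0 mL


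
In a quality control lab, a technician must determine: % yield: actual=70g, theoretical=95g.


% yield = actual/theoretical × 100
= 70/95 × 100
= 73.68%

73.68%


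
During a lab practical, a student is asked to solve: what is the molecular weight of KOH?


M(KOH) = 1×39.1 + 1×16.0 + 1×1.008
= 39.1 + 16.0 + 1.01
= 56.11 g/mol

56.11 g/mol


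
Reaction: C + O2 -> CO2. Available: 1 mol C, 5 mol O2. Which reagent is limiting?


Mole ratio available / coefficient:
  C: 1/1 = 1.000
  O2: 5/1 = 5.000
Smaller ratio is limiting.

C


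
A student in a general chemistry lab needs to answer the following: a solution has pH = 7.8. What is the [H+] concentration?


[H+] = 10^(-pH) = 10^(-7.8)
= 1.58×10^-8 M

1.58×10^-8 M


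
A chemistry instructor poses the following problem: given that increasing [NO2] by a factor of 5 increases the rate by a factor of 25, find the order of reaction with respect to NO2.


rate ∝ [NO2]^n
5^n = 25 → n = 2
Order in NO2: 2

2


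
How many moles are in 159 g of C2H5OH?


M(C2H5OH) = 46.07 g/mol
n = mass/M = 159/46.07 = 3.4513 mol

3.4513 mol


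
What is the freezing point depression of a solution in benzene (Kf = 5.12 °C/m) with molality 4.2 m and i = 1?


ΔTf = Kf × m × i
= 5.12 × 4.2 × 1
= 21.504 °C

21.504 °C


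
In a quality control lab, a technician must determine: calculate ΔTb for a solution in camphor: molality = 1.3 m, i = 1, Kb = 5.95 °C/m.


ΔTb = Kb × m × i
= 5.95 × 1.3 × 1
= 7.735 °C

7.735 °C


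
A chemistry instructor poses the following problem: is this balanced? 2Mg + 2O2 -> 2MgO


Equation: 2Mg + 2O2 -> 2MgO
Check atoms: Mg: 2=2, O: 4≠2
Not balanced

No, not balanced


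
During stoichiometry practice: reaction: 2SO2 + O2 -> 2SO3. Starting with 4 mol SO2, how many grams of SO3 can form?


Mole ratio SO3:SO2 = 2:2
n(SO3) = 4 × 2/2 = 4.000 mol
mass = 4.000 × 80.07 = 320.28 g

320.28 g


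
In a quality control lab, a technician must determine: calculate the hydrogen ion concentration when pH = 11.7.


[H+] = 10^(-pH) = 10^(-11.7)
= 2.0×10^-12 M

2.0×10^-12 M


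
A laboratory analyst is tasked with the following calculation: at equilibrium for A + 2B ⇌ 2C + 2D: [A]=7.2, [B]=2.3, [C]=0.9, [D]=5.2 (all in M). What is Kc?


Kc = [C]^2[D]^2/([A][B]^2)
= (0.9^2 × 5.2^2)/(7.2^1 × 2.3^2)
= 21.9024/38.088
= 0.5750

0.5750


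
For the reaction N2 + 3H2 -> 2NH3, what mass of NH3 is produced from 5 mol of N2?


Mole ratio NH3:N2 = 2:1
n(NH3) = 5 × 2/1 = 10.000 mol
mass = 10.000 × 17.03 = 170.3 g

170.3 g


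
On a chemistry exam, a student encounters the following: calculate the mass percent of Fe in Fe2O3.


M(Fe2O3) = 2×55.85 + 3×16.0 = 159.70 g/mol
Mass of Fe = 2 × 55.85 = 111.70 g/mol
% Fe = 111.70/159.70 × 100 = 69.94%

69.94%


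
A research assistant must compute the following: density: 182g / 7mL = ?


ρ = mass/volume
= 182/7
= 26.0 g/mL

26.0 g/mL


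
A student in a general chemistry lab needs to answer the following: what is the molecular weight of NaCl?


M(NaCl) = 1×22.99 + 1×35.45
= 22.99 + 35.45
= 58.44 g/mol

58.44 g/mol


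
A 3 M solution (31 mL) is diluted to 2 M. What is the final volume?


C1V1 = C2V2
3 × 31 = 2 × V2
V2 = 93/2 = 46.5 mL

46.5 mL


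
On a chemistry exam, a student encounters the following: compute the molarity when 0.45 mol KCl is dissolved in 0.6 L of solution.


M = n/V = 0.45/0.6 = 0.750 mol/L

0.750 M


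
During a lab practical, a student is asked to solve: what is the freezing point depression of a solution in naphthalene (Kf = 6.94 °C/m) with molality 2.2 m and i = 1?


ΔTf = Kf × m × i
= 6.94 × 2.2 × 1
= 15.268 °C

15.268 °C


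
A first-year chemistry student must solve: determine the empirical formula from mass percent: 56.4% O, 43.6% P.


Assume 100 g sample. Moles of each element:
  O: 56.4/16.0 = 3.525 mol
  P: 43.6/30.97 = 1.408 mol
Divide by smallest (1.408):
  O: 3.525/1.408 = 2.5
  P: 1.408/1.408 = 1.0
Multiply all ratios by 2 to obtain whole numbers.
Empirical formula: P2O5

P2O5


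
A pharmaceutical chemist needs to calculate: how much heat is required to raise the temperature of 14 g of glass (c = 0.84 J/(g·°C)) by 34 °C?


q = mcΔT = 14 × 0.84 × 34
= 399.84 J

399.84 J


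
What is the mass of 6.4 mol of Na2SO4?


M(Na2SO4) = 142.05 g/mol
mass = n × M = 6.4 × 142.05 = 909.12 g

909.12 g


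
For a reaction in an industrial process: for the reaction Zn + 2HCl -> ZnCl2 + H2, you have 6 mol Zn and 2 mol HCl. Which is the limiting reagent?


Mole ratio available / coefficient:
  Zn: 6/1 = 6.000
  HCl: 2/2 = 1.000
Smaller ratio is limiting.

HCl


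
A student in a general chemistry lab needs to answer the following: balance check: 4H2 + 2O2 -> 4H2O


Equation: 4H2 + 2O2 -> 4H2O
Check atoms: H: 8=8, O: 4=4
Balanced

Yes, balanced


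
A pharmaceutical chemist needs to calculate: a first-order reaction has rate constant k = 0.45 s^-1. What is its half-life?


t½ = ln2/k = 0.693147/(0.45 s^-1)
= 1.540 s

1.540 s


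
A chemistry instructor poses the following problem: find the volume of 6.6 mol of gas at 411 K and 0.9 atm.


PV = nRT  (R = 0.08206 L·atm/(mol·K))
V = nRT/P = 6.6×0.08206×411/0.9
= 247.329 L

247.329 L


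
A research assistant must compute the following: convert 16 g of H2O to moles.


M(H2O) = 18.02 g/mol
n = mass/M = 16/18.02 = 0.8879 mol

0.8879 mol


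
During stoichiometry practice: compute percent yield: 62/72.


% yield = actual/theoretical × 100
= 62/72 × 100
= 86.11%

86.11%


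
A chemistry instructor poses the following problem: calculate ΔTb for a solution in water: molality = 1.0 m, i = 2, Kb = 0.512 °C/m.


ΔTb = Kb × m × i
= 0.512 × 1.0 × 2
= 1.024 °C

1.024 °C


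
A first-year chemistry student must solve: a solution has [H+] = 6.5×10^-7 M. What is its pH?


pH = -log10([H+]) = -log10(6.5×10^-7)
= 7 - log10(6.5)
= 7 - 0.81
= 6.19

6.19


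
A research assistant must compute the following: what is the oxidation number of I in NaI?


halide: -1
Oxidation number: -1

-1


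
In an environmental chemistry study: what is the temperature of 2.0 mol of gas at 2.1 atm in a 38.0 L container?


PV = nRT  (R = 0.08206 L·atm/(mol·K))
T = PV/(nR) = 2.1×38.0/(2.0×0.08206)
= 79.80/0.164120
= 486.23 K

486.23 K


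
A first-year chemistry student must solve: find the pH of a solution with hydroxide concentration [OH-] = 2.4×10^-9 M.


pOH = -log10([OH-]) = -log10(2.4×10^-9)
= 9 - log10(2.4) = 8.62
pH = 14 - pOH = 14 - 8.62 = 5.38

5.38


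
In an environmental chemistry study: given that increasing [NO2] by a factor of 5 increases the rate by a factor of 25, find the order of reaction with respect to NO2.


rate ∝ [NO2]^n
5^n = 25 → n = 2
Order in NO2: 2

2


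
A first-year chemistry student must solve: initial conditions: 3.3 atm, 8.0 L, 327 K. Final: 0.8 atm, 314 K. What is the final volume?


P1V1/T1 = P2V2/T2
V2 = P1V1T2/(T1P2)
= 3.3×8.0×314/(327×0.8)
= 31.688 L

31.688 L


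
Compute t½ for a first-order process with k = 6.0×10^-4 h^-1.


t½ = ln2/k = 0.693147/(6.0×10^-4 h^-1)
= 1155 h

1155 h


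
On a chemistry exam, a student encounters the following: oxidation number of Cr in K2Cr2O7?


2(+1) + 2x + 7(-2) = 0, so x = +6
Oxidation number: +6

+6


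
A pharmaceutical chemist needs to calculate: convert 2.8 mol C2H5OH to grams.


M(C2H5OH) = 46.07 g/mol
mass = n × M = 2.8 × 46.07 = 129.00 g

129.00 g


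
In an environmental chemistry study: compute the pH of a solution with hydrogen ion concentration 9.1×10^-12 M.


pH = -log10([H+]) = -log10(9.1×10^-12)
= 12 - log10(9.1)
= 12 - 0.96
= 11.04

11.04


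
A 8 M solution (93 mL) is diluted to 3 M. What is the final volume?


C1V1 = C2V2
8 × 93 = 3 × V2
V2 = 744/3 = 248.0 mL

248.0 mL


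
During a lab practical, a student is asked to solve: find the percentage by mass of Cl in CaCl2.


M(CaCl2) = 1×40.08 + 2×35.45 = 110.98 g/mol
Mass of Cl = 2 × 35.45 = 70.90 g/mol
% Cl = 70.90/110.98 × 100 = 63.89%

63.89%


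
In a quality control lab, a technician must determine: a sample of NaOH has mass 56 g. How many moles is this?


M(NaOH) = 40.0 g/mol
n = mass/M = 56/40.0 = 1.4 mol

1.4 mol


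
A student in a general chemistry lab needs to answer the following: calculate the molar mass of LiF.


M(LiF) = 1×6.94 + 1×19.0
= 6.94 + 19.0
= 25.94 g/mol

25.94 g/mol


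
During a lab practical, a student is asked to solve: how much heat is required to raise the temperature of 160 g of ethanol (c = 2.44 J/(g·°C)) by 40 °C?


q = mcΔT = 160 × 2.44 × 40
= 15616.00 J

15616.00 J


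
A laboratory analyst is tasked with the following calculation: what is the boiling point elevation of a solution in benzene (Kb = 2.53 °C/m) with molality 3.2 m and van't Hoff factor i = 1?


ΔTb = Kb × m × i
= 2.53 × 3.2 × 1
= 8.096 °C

8.096 °C


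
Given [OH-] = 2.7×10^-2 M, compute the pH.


pOH = -log10([OH-]) = -log10(2.7×10^-2)
= 2 - log10(2.7) = 1.57
pH = 14 - pOH = 14 - 1.57 = 12.43

12.43


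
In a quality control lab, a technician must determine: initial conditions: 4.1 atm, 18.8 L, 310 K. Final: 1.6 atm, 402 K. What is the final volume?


P1V1/T1 = P2V2/T2
V2 = P1V1T2/(T1P2)
= 4.1×18.8×402/(310×1.6)
= 62.472 L

62.472 L


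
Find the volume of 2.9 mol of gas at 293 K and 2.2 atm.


PV = nRT  (R = 0.08206 L·atm/(mol·K))
V = nRT/P = 2.9×0.08206×293/2.2
= 31.694 L

31.694 L


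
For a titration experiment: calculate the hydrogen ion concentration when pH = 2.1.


[H+] = 10^(-pH) = 10^(-2.1)
= 7.94×10^-3 M

7.94×10^-3 M


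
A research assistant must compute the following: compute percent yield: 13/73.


% yield = actual/theoretical × 100
= 13/73 × 100
= 17.81%

17.81%


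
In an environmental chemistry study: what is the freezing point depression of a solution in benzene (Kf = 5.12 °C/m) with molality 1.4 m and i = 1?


ΔTf = Kf × m × i
= 5.12 × 1.4 × 1
= 7.168 °C

7.168 °C


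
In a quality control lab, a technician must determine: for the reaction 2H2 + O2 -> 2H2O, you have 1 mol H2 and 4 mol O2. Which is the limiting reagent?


Mole ratio available / coefficient:
  H2: 1/2 = 0.500
  O2: 4/1 = 4.000
Smaller ratio is limiting.

H2


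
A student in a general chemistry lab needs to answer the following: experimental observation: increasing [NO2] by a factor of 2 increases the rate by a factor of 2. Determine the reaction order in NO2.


rate ∝ [NO2]^n
2^n = 2 → n = 1
Order in NO2: 1

1


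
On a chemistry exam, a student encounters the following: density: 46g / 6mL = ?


ρ = mass/volume
= 46/6
= 7.667 g/mL

7.667 g/mL


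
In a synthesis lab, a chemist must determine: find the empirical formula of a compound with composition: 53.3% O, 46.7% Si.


Assume 100 g sample. Moles of each element:
  O: 53.3/16.0 = 3.331 mol
  Si: 46.7/28.09 = 1.663 mol
Divide by smallest (1.663):
  O: 3.331/1.663 = 2.0
  Si: 1.663/1.663 = 1.0
Empirical formula: SiO2

SiO2


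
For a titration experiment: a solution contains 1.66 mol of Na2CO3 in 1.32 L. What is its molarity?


M = n/V = 1.66/1.32 = 1.258 mol/L

1.258 M


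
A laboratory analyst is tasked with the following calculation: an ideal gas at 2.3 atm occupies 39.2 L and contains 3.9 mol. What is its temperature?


PV = nRT  (R = 0.08206 L·atm/(mol·K))
T = PV/(nR) = 2.3×39.2/(3.9×0.08206)
= 90.16/0.320034
= 281.72 K

281.72 K


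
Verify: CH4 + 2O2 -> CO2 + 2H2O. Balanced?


Equation: CH4 + 2O2 -> CO2 + 2H2O
Check atoms: C: 1=1, H: 4=4, O: 4=4
Balanced

Yes, balanced


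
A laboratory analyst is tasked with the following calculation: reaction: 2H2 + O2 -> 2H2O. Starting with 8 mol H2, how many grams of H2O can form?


Mole ratio H2O:H2 = 2:2
n(H2O) = 8 × 2/2 = 8.000 mol
mass = 8.000 × 18.02 = 144.16 g

144.16 g


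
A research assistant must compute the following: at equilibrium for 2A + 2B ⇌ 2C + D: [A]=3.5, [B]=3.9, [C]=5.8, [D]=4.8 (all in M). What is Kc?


Kc = [C]^2[D]/([A]^2[B]^2)
= (5.8^2 × 4.8^1)/(3.5^2 × 3.9^2)
= 161.472/186.3225
= 0.8666

0.8666


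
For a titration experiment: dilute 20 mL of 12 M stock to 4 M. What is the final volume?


C1V1 = C2V2
12 × 20 = 4 × V2
V2 = 240/4 = 60.0 mL

60.0 mL


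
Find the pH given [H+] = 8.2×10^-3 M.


pH = -log10([H+]) = -log10(8.2×10^-3)
= 3 - log10(8.2)
= 3 - 0.91
= 2.09

2.09


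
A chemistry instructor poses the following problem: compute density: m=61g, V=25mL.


ρ = mass/volume
= 61/25
= 2.44 g/mL

2.44 g/mL


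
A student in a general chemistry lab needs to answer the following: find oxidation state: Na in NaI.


Group 1 metal: +1
Oxidation number: +1

+1


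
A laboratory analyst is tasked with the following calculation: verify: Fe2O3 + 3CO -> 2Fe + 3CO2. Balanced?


Equation: Fe2O3 + 3CO -> 2Fe + 3CO2
Check atoms: C: 3=3, Fe: 2=2, O: 6=6
Balanced

Yes, balanced


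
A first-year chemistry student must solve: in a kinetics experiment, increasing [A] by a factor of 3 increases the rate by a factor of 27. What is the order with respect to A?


rate ∝ [A]^n
3^n = 27 → n = 3
Order in A: 3

3


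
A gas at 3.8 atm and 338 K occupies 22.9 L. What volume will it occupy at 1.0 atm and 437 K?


P1V1/T1 = P2V2/T2
V2 = P1V1T2/(T1P2)
= 3.8×22.9×437/(338×1.0)
= 112.508 L

112.508 L


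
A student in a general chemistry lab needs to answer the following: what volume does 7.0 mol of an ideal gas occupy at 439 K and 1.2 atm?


PV = nRT  (R = 0.08206 L·atm/(mol·K))
V = nRT/P = 7.0×0.08206×439/1.2
= 210.142 L

210.142 L


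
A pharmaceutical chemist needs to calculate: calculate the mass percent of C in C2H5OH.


M(C2H5OH) = 2×12.01 + 6×1.008 + 1×16.0 = 46.068 g/mol
Mass of C = 2 × 12.01 = 24.02 g/mol
% C = 24.02/46.068 × 100 = 52.14%

52.14%


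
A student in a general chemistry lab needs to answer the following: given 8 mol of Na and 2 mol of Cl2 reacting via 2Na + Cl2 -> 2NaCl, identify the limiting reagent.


Mole ratio available / coefficient:
  Na: 8/2 = 4.000
  Cl2: 2/1 = 2.000
Smaller ratio is limiting.

Cl2


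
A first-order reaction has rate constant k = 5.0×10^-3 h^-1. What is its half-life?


t½ = ln2/k = 0.693147/(5.0×10^-3 h^-1)
= 138.6 h

138.6 h


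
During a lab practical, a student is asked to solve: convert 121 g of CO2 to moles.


M(CO2) = 44.01 g/mol
n = mass/M = 121/44.01 = 2.7494 mol

2.7494 mol


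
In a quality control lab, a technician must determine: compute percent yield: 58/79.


% yield = actual/theoretical × 100
= 58/79 × 100
= 73.42%

73.42%


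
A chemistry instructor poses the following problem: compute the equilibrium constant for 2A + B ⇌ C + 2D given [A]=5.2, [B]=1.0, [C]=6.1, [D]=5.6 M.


Kc = [C][D]^2/([A]^2[B])
= (6.1^1 × 5.6^2)/(5.2^2 × 1.0^1)
= 191.296/27.04
= 7.075

7.075


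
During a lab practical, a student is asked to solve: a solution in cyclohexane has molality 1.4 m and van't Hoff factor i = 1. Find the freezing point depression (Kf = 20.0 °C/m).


ΔTf = Kf × m × i
= 20.0 × 1.4 × 1
= 28.0 °C

28.0 °C
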